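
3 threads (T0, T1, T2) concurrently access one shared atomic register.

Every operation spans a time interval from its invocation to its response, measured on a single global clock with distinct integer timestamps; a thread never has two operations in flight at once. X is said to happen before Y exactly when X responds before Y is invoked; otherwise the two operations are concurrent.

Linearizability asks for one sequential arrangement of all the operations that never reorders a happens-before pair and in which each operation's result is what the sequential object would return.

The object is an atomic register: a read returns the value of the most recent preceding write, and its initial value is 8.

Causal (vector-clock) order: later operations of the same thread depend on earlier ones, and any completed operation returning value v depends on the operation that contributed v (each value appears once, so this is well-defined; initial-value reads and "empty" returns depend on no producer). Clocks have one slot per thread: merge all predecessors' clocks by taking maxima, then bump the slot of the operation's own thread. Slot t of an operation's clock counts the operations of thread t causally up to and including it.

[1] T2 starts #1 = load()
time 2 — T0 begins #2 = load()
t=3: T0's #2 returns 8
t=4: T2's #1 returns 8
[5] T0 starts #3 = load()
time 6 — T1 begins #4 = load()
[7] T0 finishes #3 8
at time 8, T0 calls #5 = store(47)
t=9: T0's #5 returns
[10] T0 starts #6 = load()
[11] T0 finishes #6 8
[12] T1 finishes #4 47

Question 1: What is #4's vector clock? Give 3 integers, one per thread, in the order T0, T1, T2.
invoked at 1, #1 has no predecessors; its own T2 bump gives (0, 0, 1)
invoked at 2, #2 has no predecessors; its own T0 bump gives (1, 0, 0)
#3 (invocation 5): componentwise max over VC(#2)=(1, 0, 0), +1 at T0, giving (2, 0, 0)
#5 (invocation 8): componentwise max over VC(#3)=(2, 0, 0), +1 at T0, giving (3, 0, 0)
#4 (invocation 6): componentwise max over VC(#5)=(3, 0, 0), +1 at T1, giving (3, 1, 0)
#6 (invocation 10): componentwise max over VC(#5)=(3, 0, 0), +1 at T0, giving (4, 0, 0)
target: VC(#4) = (3, 1, 0)

(3, 1, 0)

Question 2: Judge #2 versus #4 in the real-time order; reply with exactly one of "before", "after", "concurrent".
#2 spans [2,3], #4 spans [6,12]
resp(#2)=3 < inv(#4)=6

before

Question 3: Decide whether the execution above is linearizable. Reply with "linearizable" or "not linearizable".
cut after 10 events: linearizable; cut after 11 events (#6 responds, time 11): not linearizable
all 2 real-time-respecting orders fail — 5 completed atomic register operations, no legal replay
no completion choice of the 1 pending operation (#4) rescues it — every subset was tried
e.g. #1, #2, #3, #5, #6 (pending dropped): illegal at step 5, since #6 load() → 8 cannot apply there
e.g. #2, #1, #3, #5, #6 (pending dropped): illegal at step 5, since #6 load() → 8 cannot apply there

not linearizable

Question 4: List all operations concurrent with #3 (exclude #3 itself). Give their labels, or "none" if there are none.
#3 spans [5,7]: anything still running between times 5 and 7 counts as concurrent
#1 [1,4]: before
#2 [2,3]: before
#4 [6,12]: concurrent
#5 [8,9]: after
#6 [10,11]: after

#4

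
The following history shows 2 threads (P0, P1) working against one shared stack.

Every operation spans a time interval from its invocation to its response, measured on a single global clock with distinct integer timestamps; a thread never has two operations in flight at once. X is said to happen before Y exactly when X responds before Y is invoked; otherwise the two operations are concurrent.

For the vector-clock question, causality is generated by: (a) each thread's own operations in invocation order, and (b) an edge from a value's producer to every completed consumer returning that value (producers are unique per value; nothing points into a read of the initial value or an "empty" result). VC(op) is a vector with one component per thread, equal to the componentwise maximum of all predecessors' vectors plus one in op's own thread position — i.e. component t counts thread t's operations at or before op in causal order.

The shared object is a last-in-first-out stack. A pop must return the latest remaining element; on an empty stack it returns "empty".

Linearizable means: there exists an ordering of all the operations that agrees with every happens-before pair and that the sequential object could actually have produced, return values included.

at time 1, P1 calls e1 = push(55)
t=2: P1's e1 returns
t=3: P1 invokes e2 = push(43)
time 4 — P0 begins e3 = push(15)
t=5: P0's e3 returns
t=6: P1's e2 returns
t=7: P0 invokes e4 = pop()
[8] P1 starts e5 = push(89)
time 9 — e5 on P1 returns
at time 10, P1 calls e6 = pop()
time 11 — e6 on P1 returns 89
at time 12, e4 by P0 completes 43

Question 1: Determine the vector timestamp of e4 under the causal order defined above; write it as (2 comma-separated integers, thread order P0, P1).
(2, 2)

e1 (invocation 1): nothing precedes it; P1's component alone gives (0, 1)
e3 (invocation 4): nothing precedes it; P0's component alone gives (1, 0)
invoked at 3, e2 merges VC(e1)=(0, 1) and bumps P1's slot → (0, 2)
invoked at 8, e5 merges VC(e2)=(0, 2) and bumps P1's slot → (0, 3)
invoked at 10, e6 merges VC(e5)=(0, 3) and bumps P1's slot → (0, 4)
invoked at 7, e4 merges VC(e2)=(0, 2), VC(e3)=(1, 0) and bumps P0's slot → (2, 2)
target: VC(e4) = (2, 2)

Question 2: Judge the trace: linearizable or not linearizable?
linearizable

a witness: e1, e3, e2, e4, e5, e6
after step 1 (e1 push(55)): stack <55>
after step 2 (e3 push(15)): stack <55,15>
after step 3 (e2 push(43)): stack <55,15,43>
after step 4 (e4 pop() → 43): stack <55,15>
after step 5 (e5 push(89)): stack <55,15,89>
after step 6 (e6 pop() → 89): stack <55,15>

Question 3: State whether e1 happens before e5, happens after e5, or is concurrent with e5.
before

e1 spans [1,2], e5 spans [8,9]
resp(e1)=2 < inv(e5)=8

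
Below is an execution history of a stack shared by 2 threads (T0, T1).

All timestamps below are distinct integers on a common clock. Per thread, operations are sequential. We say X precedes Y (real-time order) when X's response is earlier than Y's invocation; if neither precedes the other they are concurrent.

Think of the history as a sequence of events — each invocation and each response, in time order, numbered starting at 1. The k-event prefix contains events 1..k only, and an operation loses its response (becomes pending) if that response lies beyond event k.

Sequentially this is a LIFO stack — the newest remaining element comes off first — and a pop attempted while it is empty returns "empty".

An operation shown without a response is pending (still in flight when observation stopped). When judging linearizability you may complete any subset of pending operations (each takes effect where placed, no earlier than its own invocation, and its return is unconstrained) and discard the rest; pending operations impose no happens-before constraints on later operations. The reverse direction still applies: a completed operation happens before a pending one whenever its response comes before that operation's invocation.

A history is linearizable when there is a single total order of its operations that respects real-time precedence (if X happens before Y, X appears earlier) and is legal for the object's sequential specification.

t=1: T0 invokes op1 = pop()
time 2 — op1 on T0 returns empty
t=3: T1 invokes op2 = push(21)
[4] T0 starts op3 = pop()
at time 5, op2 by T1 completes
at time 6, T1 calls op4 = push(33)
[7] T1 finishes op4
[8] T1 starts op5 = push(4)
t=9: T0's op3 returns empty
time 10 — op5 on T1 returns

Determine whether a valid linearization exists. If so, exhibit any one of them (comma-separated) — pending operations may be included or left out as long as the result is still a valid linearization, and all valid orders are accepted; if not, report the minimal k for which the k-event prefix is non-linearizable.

linearizable — witness: op1, op3, op2, op4, op5

after step 1 (op1 pop() → empty): stack <>
after step 2 (op3 pop() → empty): stack <>
after step 3 (op2 push(21)): stack <21>
after step 4 (op4 push(33)): stack <21,33>
after step 5 (op5 push(4)): stack <21,33,4>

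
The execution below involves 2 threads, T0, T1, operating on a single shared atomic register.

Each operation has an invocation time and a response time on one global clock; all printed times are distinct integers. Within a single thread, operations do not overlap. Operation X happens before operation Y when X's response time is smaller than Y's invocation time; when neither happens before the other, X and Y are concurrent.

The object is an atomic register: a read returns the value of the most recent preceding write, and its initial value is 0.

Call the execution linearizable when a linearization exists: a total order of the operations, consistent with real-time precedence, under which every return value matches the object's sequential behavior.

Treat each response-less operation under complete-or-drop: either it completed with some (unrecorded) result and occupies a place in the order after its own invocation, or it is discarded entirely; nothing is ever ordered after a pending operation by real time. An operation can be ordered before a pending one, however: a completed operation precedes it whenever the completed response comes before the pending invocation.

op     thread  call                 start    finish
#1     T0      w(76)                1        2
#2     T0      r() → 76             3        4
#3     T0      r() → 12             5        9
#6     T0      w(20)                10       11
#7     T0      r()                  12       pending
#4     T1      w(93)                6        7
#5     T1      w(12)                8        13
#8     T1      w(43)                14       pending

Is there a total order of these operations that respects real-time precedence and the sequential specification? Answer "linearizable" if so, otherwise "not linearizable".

one valid linearization: #1, #2, #4, #5, #3, #6
after step 1 (#1 w(76)): value 76
after step 2 (#2 r() → 76): value 76
after step 3 (#4 w(93)): value 93
after step 4 (#5 w(12)): value 12
after step 5 (#3 r() → 12): value 12
after step 6 (#6 w(20)): value 20

linearizable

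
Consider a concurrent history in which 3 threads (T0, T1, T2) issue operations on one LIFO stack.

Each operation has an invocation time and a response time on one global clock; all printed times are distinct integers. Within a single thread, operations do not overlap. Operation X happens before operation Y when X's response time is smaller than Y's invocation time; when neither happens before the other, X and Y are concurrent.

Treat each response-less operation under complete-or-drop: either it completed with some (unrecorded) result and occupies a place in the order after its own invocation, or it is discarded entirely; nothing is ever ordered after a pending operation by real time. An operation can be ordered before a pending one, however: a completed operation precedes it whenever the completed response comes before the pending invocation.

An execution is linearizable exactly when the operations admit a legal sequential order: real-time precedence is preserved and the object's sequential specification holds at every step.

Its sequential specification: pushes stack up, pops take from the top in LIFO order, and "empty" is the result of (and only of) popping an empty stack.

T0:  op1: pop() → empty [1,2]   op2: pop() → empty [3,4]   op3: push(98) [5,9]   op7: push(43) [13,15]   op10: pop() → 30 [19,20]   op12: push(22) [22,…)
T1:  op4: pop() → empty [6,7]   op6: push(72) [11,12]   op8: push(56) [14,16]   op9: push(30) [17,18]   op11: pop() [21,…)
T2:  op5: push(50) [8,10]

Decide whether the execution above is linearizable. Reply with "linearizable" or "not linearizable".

one valid linearization: op1, op2, op4, op3, op5, op6, op7, op8, op9, op10
1. op1 pop() → empty, leaving stack <>
2. op2 pop() → empty, leaving stack <>
3. op4 pop() → empty, leaving stack <>
4. op3 push(98), leaving stack <98>
5. op5 push(50), leaving stack <98,50>
6. op6 push(72), leaving stack <98,50,72>
7. op7 push(43), leaving stack <98,50,72,43>
8. op8 push(56), leaving stack <98,50,72,43,56>
9. op9 push(30), leaving stack <98,50,72,43,56,30>
10. op10 pop() → 30, leaving stack <98,50,72,43,56>

linearizable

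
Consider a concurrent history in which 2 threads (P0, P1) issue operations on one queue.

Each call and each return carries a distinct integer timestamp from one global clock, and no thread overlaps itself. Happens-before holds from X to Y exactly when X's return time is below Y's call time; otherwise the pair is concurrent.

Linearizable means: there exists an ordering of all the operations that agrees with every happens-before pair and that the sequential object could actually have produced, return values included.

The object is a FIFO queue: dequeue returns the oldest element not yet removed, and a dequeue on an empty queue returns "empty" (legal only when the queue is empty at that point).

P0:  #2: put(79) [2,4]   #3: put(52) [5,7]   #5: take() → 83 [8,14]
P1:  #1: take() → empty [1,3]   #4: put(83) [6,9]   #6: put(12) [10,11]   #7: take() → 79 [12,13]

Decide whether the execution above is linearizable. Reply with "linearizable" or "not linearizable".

linearizable

a witness: #1, #2, #4, #3, #6, #7, #5
after step 1 (#1 take() → empty): queue <>
after step 2 (#2 put(79)): queue <79>
after step 3 (#4 put(83)): queue <79,83>
after step 4 (#3 put(52)): queue <79,83,52>
after step 5 (#6 put(12)): queue <79,83,52,12>
after step 6 (#7 take() → 79): queue <83,52,12>
after step 7 (#5 take() → 83): queue <52,12>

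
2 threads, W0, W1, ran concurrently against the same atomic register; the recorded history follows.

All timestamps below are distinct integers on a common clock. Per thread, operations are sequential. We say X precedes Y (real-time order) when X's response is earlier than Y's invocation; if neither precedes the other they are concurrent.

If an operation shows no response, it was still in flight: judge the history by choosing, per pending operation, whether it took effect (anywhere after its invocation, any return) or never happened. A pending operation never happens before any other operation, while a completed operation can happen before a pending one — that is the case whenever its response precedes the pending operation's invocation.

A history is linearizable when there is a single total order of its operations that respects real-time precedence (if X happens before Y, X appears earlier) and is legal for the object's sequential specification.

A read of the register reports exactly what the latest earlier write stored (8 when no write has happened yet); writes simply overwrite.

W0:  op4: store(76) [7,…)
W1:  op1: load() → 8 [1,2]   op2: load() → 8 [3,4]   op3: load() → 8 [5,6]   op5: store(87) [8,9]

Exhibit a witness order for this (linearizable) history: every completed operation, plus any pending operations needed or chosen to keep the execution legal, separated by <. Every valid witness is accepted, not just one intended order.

op1 < op2 < op3 < op4 < op5

1. op1 load() → 8, leaving value 8
2. op2 load() → 8, leaving value 8
3. op3 load() → 8, leaving value 8
4. op4 store(76) (pending, included), leaving value 76
5. op5 store(87), leaving value 87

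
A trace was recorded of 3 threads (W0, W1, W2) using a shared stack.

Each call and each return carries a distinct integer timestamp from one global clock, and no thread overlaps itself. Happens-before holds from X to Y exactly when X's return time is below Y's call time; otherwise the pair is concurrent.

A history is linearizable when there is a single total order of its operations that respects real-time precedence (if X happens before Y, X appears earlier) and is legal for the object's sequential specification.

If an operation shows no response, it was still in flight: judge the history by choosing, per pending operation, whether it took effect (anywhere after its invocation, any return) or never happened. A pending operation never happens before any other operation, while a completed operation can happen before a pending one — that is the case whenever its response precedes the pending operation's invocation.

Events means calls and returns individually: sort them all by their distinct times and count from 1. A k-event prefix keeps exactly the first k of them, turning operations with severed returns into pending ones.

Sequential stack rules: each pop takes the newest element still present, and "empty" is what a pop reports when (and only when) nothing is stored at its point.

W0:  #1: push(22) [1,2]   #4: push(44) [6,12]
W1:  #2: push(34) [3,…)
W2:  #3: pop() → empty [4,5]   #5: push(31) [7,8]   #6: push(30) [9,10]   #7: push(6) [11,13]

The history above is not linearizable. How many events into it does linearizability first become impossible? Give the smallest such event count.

a valid linearization of events 1..4 exists, for instance #1:
step 1: #1 push(22) — stack <22>
include event 5 — #3 responding at 5 — and every candidate order breaks
every completion of the 1 pending operation (#2) was checked; none linearizes
e.g. #1, #3 (pending dropped): illegal at step 2, since #3 pop() → empty cannot apply there

5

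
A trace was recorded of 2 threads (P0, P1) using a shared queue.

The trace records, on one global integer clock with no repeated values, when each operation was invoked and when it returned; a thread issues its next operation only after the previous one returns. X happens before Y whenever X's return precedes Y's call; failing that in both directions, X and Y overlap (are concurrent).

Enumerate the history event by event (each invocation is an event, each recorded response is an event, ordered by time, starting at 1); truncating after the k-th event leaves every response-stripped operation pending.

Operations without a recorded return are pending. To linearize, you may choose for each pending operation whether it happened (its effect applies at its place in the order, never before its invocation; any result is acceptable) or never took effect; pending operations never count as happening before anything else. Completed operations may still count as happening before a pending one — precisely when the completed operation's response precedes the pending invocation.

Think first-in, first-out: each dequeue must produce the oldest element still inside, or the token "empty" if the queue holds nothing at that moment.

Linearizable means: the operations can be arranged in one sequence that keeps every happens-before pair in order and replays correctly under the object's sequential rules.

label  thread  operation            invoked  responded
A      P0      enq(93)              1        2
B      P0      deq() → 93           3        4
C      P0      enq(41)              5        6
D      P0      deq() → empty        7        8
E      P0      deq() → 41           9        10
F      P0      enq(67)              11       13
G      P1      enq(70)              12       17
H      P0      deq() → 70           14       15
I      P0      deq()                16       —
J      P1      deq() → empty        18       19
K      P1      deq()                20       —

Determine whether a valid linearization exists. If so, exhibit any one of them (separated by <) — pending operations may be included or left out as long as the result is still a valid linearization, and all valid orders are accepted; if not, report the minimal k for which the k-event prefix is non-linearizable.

not linearizable — minimal violating prefix: 8 events

prefix check: 1..7 passes, 1..8 fails once D's time-8 response joins
the sole real-time-consistent order of 4 completed operations fails the queue replay
one such order, A, B, C, D, breaks at step 4 where D deq() → empty is illegal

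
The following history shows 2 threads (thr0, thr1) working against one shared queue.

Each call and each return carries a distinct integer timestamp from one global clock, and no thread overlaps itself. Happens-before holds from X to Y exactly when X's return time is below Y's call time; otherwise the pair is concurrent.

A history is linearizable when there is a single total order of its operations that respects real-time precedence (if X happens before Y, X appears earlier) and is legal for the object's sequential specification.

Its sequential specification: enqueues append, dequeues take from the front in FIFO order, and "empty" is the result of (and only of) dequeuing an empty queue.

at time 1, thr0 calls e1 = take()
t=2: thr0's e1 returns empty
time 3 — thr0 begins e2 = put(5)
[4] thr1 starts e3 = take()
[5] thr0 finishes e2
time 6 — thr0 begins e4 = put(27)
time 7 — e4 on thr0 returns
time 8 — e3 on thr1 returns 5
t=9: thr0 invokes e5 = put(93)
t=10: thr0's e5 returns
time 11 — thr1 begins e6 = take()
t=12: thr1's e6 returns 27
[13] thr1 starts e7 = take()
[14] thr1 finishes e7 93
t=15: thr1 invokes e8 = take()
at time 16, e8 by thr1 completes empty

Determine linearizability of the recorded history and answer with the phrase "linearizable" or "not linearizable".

linearizable

a witness: e1, e2, e3, e4, e5, e6, e7, e8
after step 1 (e1 take() → empty): queue <>
after step 2 (e2 put(5)): queue <5>
after step 3 (e3 take() → 5): queue <>
after step 4 (e4 put(27)): queue <27>
after step 5 (e5 put(93)): queue <27,93>
after step 6 (e6 take() → 27): queue <93>
after step 7 (e7 take() → 93): queue <>
after step 8 (e8 take() → empty): queue <>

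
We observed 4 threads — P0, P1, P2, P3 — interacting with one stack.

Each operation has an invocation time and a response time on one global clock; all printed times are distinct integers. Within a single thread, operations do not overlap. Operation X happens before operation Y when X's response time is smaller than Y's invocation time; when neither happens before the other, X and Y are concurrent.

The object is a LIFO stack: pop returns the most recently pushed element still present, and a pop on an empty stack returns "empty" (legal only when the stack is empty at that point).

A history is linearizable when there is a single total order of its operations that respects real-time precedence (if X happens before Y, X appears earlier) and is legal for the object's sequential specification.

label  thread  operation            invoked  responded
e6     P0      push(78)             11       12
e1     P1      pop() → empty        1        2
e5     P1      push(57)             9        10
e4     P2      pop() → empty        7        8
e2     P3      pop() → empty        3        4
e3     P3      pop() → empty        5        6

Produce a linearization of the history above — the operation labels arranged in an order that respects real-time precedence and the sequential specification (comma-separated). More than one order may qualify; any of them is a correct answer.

1. e1 pop() → empty, leaving stack <>
2. e2 pop() → empty, leaving stack <>
3. e3 pop() → empty, leaving stack <>
4. e4 pop() → empty, leaving stack <>
5. e5 push(57), leaving stack <57>
6. e6 push(78), leaving stack <57,78>

e1, e2, e3, e4, e5, e6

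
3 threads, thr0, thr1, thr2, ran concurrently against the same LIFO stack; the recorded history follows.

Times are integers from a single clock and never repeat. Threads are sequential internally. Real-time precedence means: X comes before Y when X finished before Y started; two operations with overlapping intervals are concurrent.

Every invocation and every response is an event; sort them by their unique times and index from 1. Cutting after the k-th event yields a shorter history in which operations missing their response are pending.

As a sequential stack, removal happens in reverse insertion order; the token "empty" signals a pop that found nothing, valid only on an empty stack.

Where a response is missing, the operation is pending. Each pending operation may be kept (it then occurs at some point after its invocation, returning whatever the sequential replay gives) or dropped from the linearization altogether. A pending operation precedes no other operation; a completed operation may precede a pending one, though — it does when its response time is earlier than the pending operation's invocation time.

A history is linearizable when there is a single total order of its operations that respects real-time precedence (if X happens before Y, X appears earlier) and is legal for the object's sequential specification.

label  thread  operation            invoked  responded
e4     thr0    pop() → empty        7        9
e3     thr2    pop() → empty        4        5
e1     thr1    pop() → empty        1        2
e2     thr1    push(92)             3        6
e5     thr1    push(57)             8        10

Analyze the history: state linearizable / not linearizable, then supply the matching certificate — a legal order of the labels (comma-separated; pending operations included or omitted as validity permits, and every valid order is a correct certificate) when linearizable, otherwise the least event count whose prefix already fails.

the violation lands at event 9, e4's response at time 9: events 1..8 linearize, events 1..9 do not
4 completed operations, 2 real-time-consistent orders — every LIFO stack replay fails
include/drop combinations of the 1 pending operation (e5) were all tried; none helps
sample order e1, e2, e3, e4 (pending dropped) stalls at step 3 — e3 pop() → empty has no legal effect
sample order e1, e3, e2, e4 (pending dropped) stalls at step 4 — e4 pop() → empty has no legal effect

not linearizable — minimal violating prefix: 9 events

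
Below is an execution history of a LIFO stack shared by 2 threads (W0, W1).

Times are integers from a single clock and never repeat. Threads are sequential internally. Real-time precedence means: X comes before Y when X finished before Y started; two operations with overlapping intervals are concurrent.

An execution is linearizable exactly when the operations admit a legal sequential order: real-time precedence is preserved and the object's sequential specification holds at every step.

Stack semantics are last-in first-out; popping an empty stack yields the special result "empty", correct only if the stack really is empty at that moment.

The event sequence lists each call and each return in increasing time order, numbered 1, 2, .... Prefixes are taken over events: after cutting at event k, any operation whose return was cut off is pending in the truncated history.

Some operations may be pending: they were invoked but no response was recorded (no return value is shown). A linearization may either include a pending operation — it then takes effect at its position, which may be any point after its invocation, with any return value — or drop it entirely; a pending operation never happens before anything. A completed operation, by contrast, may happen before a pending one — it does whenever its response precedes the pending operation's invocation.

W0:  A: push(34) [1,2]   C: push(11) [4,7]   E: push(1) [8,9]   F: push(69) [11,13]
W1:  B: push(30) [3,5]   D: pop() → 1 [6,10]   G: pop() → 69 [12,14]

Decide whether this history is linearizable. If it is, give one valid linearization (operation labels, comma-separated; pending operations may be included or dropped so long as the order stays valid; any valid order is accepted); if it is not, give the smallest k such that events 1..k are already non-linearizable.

step 1: A push(34) — stack <34>
step 2: B push(30) — stack <34,30>
step 3: C push(11) — stack <34,30,11>
step 4: E push(1) — stack <34,30,11,1>
step 5: D pop() → 1 — stack <34,30,11>
step 6: F push(69) — stack <34,30,11,69>
step 7: G pop() → 69 — stack <34,30,11>

linearizable — witness: A, B, C, E, D, F, G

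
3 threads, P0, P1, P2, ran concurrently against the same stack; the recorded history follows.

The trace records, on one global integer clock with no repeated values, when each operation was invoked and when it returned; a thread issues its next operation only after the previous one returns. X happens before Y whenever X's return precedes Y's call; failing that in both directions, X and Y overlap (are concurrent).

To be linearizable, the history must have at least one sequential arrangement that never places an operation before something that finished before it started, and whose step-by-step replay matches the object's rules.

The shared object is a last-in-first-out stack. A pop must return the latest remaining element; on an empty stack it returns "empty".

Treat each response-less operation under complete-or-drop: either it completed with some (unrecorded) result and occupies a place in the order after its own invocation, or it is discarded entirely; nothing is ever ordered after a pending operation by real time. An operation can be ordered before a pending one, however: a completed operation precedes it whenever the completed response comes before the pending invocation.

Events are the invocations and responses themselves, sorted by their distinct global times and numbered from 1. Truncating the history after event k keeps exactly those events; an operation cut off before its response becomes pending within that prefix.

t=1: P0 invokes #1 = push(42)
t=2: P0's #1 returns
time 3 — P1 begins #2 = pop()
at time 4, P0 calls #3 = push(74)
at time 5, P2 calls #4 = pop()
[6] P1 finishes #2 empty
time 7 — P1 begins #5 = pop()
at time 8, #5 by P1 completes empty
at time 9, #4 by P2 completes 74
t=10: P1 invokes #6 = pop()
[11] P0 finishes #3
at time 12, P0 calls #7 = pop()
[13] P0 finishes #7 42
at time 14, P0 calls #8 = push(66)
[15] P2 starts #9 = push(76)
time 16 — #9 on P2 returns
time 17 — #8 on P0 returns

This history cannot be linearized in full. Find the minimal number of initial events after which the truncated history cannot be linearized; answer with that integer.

one valid order for events 1..8 is #1, #4, #2, #5:
step 1: #1 push(42) — stack <42>
step 2: #4 pop() (pending, included) — stack <>
step 3: #2 pop() → empty — stack <>
step 4: #5 pop() → empty — stack <>
include event 9 — #4 responding at 9 — and every candidate order breaks
every completion of the 1 pending operation (#3) was checked; none linearizes
sample order #1, #2, #4, #5 (pending dropped) stalls at step 2 — #2 pop() → empty has no legal effect
sample order #1, #2, #5, #4 (pending dropped) stalls at step 2 — #2 pop() → empty has no legal effect

9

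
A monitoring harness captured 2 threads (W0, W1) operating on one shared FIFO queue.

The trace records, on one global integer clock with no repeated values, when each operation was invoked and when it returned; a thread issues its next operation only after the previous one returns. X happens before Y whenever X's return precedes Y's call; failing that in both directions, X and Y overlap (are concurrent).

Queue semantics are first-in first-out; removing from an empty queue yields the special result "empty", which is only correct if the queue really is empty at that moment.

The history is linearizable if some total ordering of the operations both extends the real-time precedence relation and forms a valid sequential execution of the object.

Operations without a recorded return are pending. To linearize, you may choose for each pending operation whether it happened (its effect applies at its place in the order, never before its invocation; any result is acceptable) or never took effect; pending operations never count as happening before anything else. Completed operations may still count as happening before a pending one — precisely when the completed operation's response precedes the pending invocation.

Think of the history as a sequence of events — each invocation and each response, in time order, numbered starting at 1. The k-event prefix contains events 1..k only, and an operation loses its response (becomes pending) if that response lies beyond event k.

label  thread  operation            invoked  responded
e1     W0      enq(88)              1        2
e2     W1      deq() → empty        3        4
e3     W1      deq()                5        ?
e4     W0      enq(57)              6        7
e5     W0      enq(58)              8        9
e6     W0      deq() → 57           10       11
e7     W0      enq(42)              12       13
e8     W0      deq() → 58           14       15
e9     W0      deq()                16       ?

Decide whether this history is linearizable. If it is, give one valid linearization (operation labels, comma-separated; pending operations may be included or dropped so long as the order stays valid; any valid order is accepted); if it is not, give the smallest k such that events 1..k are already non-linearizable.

cut after 3 events: linearizable; cut after 4 events (e2 responds, time 4): not linearizable
one real-time candidate order over the 2 completed operations — the FIFO queue replay rejects it
e.g. e1, e2: illegal at step 2, since e2 deq() → empty cannot apply there

not linearizable — minimal violating prefix: 4 events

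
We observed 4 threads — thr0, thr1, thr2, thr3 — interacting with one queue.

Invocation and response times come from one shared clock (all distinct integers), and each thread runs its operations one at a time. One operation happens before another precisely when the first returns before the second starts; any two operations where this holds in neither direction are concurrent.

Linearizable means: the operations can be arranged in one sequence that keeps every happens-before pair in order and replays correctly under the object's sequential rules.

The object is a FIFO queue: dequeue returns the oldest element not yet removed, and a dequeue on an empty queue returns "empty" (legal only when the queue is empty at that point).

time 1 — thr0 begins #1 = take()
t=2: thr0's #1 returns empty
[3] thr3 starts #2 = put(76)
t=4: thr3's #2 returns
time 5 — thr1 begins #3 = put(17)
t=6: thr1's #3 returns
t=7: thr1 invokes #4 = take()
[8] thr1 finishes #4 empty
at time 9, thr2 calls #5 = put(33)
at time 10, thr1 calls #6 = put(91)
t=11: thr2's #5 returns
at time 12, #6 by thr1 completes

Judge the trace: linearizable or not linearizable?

not linearizable

cut after 7 events: linearizable; cut after 8 events (#4 responds, time 8): not linearizable
the completed operations (4 total) allow one real-time order; the queue replay rejects it
e.g. #1, #2, #3, #4: illegal at step 4, since #4 take() → empty cannot apply there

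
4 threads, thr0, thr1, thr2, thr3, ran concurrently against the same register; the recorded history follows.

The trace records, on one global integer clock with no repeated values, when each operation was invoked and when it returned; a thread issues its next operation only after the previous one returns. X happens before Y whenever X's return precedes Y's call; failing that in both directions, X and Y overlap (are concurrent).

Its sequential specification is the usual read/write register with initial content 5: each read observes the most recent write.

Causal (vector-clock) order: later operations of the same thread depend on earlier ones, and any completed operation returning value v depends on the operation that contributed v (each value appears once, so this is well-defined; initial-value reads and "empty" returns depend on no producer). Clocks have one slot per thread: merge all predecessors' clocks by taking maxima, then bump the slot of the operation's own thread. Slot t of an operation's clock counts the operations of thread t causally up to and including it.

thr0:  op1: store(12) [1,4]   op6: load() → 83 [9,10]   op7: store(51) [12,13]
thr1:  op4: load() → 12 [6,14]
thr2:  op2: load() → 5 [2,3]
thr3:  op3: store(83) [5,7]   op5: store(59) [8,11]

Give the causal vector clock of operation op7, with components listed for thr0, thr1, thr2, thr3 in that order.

VC(op3, invoked at 5): no causal predecessors; +1 on thr3 → (0, 0, 0, 1)
VC(op2, invoked at 2): no causal predecessors; +1 on thr2 → (0, 0, 1, 0)
VC(op1, invoked at 1): no causal predecessors; +1 on thr0 → (1, 0, 0, 0)
op5 (invocation 8): componentwise max over VC(op3)=(0, 0, 0, 1), +1 at thr3, giving (0, 0, 0, 2)
op4 (invocation 6): componentwise max over VC(op1)=(1, 0, 0, 0), +1 at thr1, giving (1, 1, 0, 0)
op6 (invocation 9): componentwise max over VC(op1)=(1, 0, 0, 0), VC(op3)=(0, 0, 0, 1), +1 at thr0, giving (2, 0, 0, 1)
op7 (invocation 12): componentwise max over VC(op6)=(2, 0, 0, 1), +1 at thr0, giving (3, 0, 0, 1)
target: VC(op7) = (3, 0, 0, 1)

(3, 0, 0, 1)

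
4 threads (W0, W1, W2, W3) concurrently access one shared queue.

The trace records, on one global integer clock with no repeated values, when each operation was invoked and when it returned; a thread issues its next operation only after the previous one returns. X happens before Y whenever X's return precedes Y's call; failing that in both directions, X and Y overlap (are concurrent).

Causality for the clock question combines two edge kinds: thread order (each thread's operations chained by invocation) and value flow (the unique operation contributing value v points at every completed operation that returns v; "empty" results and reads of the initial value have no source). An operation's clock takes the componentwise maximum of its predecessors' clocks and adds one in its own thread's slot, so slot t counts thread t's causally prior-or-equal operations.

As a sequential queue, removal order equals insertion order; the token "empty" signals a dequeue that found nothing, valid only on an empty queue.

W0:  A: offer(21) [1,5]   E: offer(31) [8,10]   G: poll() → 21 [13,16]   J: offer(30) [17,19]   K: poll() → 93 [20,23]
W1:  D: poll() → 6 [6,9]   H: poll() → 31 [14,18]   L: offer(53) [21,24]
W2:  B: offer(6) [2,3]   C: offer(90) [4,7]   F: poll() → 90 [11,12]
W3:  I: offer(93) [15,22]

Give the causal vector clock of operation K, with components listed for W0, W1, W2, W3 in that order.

invoked at 15, I has no predecessors; its own W3 bump gives (0, 0, 0, 1)
invoked at 2, B has no predecessors; its own W2 bump gives (0, 0, 1, 0)
invoked at 1, A has no predecessors; its own W0 bump gives (1, 0, 0, 0)
from VC(B)=(0, 0, 1, 0), C (invoked 4) maxes components and bumps W2 → (0, 0, 2, 0)
from VC(B)=(0, 0, 1, 0), D (invoked 6) maxes components and bumps W1 → (0, 1, 1, 0)
from VC(A)=(1, 0, 0, 0), E (invoked 8) maxes components and bumps W0 → (2, 0, 0, 0)
from VC(C)=(0, 0, 2, 0), F (invoked 11) maxes components and bumps W2 → (0, 0, 3, 0)
from VC(A)=(1, 0, 0, 0), VC(E)=(2, 0, 0, 0), G (invoked 13) maxes components and bumps W0 → (3, 0, 0, 0)
from VC(G)=(3, 0, 0, 0), J (invoked 17) maxes components and bumps W0 → (4, 0, 0, 0)
from VC(D)=(0, 1, 1, 0), VC(E)=(2, 0, 0, 0), H (invoked 14) maxes components and bumps W1 → (2, 2, 1, 0)
from VC(H)=(2, 2, 1, 0), L (invoked 21) maxes components and bumps W1 → (2, 3, 1, 0)
from VC(I)=(0, 0, 0, 1), VC(J)=(4, 0, 0, 0), K (invoked 20) maxes components and bumps W0 → (5, 0, 0, 1)
target: VC(K) = (5, 0, 0, 1)

(5, 0, 0, 1)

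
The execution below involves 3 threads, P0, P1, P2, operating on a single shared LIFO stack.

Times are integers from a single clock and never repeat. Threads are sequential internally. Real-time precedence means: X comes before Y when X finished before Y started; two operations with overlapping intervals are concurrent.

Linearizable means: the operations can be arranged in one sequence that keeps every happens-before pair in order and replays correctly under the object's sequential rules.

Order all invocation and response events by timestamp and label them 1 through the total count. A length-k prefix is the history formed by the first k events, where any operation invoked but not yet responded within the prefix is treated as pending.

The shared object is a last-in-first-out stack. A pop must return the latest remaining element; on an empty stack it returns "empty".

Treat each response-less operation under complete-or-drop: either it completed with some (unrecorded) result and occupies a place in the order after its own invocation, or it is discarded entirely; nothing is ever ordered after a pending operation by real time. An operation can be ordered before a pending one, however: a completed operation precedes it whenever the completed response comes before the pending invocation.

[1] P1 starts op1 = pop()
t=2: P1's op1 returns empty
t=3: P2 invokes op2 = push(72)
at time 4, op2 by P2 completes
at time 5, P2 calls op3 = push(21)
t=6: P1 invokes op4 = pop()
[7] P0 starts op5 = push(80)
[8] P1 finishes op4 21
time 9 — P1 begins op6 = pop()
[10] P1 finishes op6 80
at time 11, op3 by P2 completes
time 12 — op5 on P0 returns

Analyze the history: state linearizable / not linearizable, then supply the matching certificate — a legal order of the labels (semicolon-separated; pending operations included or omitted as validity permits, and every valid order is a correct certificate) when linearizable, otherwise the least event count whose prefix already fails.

step 1: op1 pop() → empty — stack <>
step 2: op2 push(72) — stack <72>
step 3: op3 push(21) — stack <72,21>
step 4: op4 pop() → 21 — stack <72>
step 5: op5 push(80) — stack <72,80>
step 6: op6 pop() → 80 — stack <72>

linearizable — witness: op1; op2; op3; op4; op5; op6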